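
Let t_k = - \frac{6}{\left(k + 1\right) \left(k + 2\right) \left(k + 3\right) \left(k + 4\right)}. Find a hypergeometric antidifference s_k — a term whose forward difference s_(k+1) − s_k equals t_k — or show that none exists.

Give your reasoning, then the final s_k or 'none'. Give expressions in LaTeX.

s_k = \frac{k \left(- k^{2} - 6 k - 11\right)}{3 \left(k + 1\right) \left(k + 2\right) \left(k + 3\right)}

Compute t_(k+1)/t_k: get (k + 1)/(k + 5).
So A=k + 1 and B=k + 5, with C=1.
Solve (k + 1)·f(k+1) − (k + 4)·f(k) = 1.
Degrees (1,1,0) ⇒ d ≤ 3.
Solving with deg f ≤ 3: f(k) = k*(k**2 + 6*k + 11)/18.
R(k) = B(k−1)·f(k)/C(k) = k*(k + 4)*(k**2 + 6*k + 11)/18; s_k = R·t_k = k*(-k**2 - 6*k - 11)/(3*(k + 1)*(k + 2)*(k + 3)).
Check: Δs_k = -6/(k**4 + 10*k**3 + 35*k**2 + 50*k + 24). ✓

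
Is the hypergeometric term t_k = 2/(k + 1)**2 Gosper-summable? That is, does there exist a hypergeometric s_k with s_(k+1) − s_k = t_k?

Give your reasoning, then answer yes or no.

Step 1: r(k) = (k + 1)**2/(k + 2)**2.
So A=k**2 + 2*k + 1 and B=k**2 + 4*k + 4, with C=1.
Need (k**2 + 2*k + 1)·f(k+1) − (k**2 + 2*k + 1)·f(k) = 1.
From deg A=2, deg B=2, deg C=0: d=0.
Generic f = c0 gives residual -1; -1 = 0 cannot hold, so t_k is not Gosper-summable.

No. Not Gosper-summable.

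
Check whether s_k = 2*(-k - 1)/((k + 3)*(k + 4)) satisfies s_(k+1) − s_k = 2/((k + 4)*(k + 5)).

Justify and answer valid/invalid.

Invalid: residual -8/(k**3 + 12*k**2 + 47*k + 60) ≠ 0.

s_(k+1) = 2*(-k - 2)/((k + 4)*(k + 5))
s_(k+1) − s_k = 2*(k - 1)/(k**3 + 12*k**2 + 47*k + 60)
(s_(k+1) − s_k) − t_k = -8/(k**3 + 12*k**2 + 47*k + 60)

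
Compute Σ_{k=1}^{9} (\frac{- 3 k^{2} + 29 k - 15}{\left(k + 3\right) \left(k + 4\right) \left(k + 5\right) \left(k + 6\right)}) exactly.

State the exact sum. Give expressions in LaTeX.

The ratio is -(k + 3)*(29*k - 3*(k + 1)**2 + 14)/((k + 7)*(3*k**2 - 29*k + 15)).
Normal form (A,B,C) = (k + 3, k + 7, k**2 - 29*k/3 + 5).
Need (k + 3)·f(k+1) − (k + 6)·f(k) = k**2 - 29*k/3 + 5.
d = 3 from the (1,1,2) case.
A polynomial solution: f(k) = k*(k**2 - 33*k + 107)/45.
Get s_k = R·t_k = k*(-k**2 + 33*k - 107)/(15*(k + 3)*(k + 4)*(k + 5)) with R(k) = B(k−1)f(k)/C(k) = k*(k + 6)*(k**2 - 33*k + 107)/(15*(3*k**2 - 29*k + 15)).
Δs = (-3*k**2 + 29*k - 15)/(k**4 + 18*k**3 + 119*k**2 + 342*k + 360), as required.
Sum = s_(10) − s_(1); s_(10) = 41/1365, s_(1) = -1/24 ⇒ 261/3640.

Σ = 261/3640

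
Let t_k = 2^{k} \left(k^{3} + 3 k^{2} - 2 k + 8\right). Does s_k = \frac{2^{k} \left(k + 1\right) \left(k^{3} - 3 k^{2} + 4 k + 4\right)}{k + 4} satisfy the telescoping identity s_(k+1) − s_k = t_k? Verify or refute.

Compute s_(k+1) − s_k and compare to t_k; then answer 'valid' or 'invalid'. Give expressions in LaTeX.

s_(k+1) = 2**(k + 1)*(k**4 + 2*k**3 + k**2 + 8*k + 12)/(k + 5)
s_(k+1) − s_k = 2**k*(k**5 + 9*k**4 + 27*k**3 + 11*k**2 + 44*k + 76)/(k**2 + 9*k + 20)
(s_(k+1) − s_k) − t_k = 3*2**k*(-k**4 - 6*k**3 - 13*k**2 + 4*k - 28)/(k**2 + 9*k + 20)

Invalid: residual \frac{3 \cdot 2^{k} \left(- k^{4} - 6 k^{3} - 13 k^{2} + 4 k - 28\right)}{k^{2} + 9 k + 20} ≠ 0.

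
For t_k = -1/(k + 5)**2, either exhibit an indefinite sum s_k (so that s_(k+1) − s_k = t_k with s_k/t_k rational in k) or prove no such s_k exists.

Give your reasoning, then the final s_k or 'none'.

no hypergeometric antidifference exists

Compute t_(k+1)/t_k: get (k + 5)**2/(k + 6)**2.
So A=k**2 + 10*k + 25 and B=k**2 + 12*k + 36, with C=1.
Set up (k**2 + 10*k + 25)·f(k+1) − (k**2 + 10*k + 25)·f(k) − (1) = 0.
deg f ≤ 0 (via 2,2,0).
Generic f = c0 gives residual -1; -1 = 0 cannot hold, so t_k is not Gosper-summable.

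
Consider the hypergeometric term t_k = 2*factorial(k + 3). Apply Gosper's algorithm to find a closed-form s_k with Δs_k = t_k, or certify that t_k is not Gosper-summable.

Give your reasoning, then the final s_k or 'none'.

Step 1: r(k) = k + 4.
Normal form (A,B,C) = (k + 4, 1, 1).
f must satisfy (k + 4)·f(k+1) − (1)·f(k) = 1.
deg f ≤ -1 (via 1,0,0).
Bound -1 < 0, so the key equation has no polynomial solution.

not Gosper-summable; s_k does not exist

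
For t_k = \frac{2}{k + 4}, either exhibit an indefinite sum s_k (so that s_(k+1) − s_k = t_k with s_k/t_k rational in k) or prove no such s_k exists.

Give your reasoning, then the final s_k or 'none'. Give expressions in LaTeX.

t_(k+1)/t_k = (k + 4)/(k + 5).
Normal form (A,B,C) = (k + 4, k + 5, 1).
Need (k + 4)·f(k+1) − (k + 4)·f(k) = 1.
d = 0 from the (1,1,0) case.
f = c0 ⇒ A·f(k+1) − B(k−1)·f(k) − C = -1. The system {-1 = 0} is inconsistent; no antidifference.

none — t_k is not Gosper-summable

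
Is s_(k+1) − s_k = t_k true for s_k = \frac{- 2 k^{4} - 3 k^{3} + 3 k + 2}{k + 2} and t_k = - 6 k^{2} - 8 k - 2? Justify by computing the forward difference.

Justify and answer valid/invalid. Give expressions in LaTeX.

s_(k+1) = (3*k - 2*(k + 1)**4 - 3*(k + 1)**3 + 5)/(k + 3)
s_(k+1) − s_k = (-6*k**4 - 34*k**3 - 59*k**2 - 39*k - 6)/(k**2 + 5*k + 6)
(s_(k+1) − s_k) − t_k = (4*k**3 + 19*k**2 + 19*k + 6)/(k**2 + 5*k + 6)

Invalid: residual \frac{4 k^{3} + 19 k^{2} + 19 k + 6}{k^{2} + 5 k + 6} ≠ 0.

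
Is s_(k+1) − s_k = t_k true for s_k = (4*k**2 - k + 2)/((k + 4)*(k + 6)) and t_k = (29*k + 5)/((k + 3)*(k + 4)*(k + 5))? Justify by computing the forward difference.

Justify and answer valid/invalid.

s_(k+1) = (-k + 4*(k + 1)**2 + 1)/((k + 5)*(k + 7))
s_(k+1) − s_k = (41*k**2 + 229*k + 50)/(k**4 + 22*k**3 + 179*k**2 + 638*k + 840)
(s_(k+1) − s_k) − t_k = 6*(2*k**3 - 5*k**2 - 91*k - 10)/(k**5 + 25*k**4 + 245*k**3 + 1175*k**2 + 2754*k + 2520)

Invalid: residual 6*(2*k**3 - 5*k**2 - 91*k - 10)/(k**5 + 25*k**4 + 245*k**3 + 1175*k**2 + 2754*k + 2520) ≠ 0.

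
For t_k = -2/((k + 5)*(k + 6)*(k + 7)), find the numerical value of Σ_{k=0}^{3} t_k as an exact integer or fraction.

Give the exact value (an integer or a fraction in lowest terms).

Σ = -1/45

The ratio is (k + 5)/(k + 8).
So A=k + 5 and B=k + 8, with C=1.
Key eq: (k + 5)·f(k+1) = (k + 7)·f(k) + (1).
From deg A=1, deg B=1, deg C=0: d=2.
A polynomial solution: f(k) = k*(k + 11)/60.
Then R = B(k−1)f/C = k*(k + 7)*(k + 11)/60, so s_k = R(k)·t_k = k*(-k - 11)/(30*(k + 5)*(k + 6)).
Verify: -2/(k**3 + 18*k**2 + 107*k + 210) matches t_k.
Telescoping: Σ = s_(4) − s_(0) = -1/45 − (0) = -1/45.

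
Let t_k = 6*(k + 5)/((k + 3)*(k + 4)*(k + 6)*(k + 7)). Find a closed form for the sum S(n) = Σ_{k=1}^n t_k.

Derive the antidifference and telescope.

Compute t_(k+1)/t_k: get (k + 3)*(k + 6)**2/((k + 5)**2*(k + 8)).
A = k + 3, B = k + 8, C = k**2 + 10*k + 25.
Key eq: (k + 3)·f(k+1) = (k + 7)·f(k) + (k**2 + 10*k + 25).
deg f ≤ 4 (via 1,1,2).
Match coefficients ⇒ f(k) = k*(k + 4)*(k + 5)*(k + 9)/36.
R(k) = B(k−1)·f(k)/C(k) = k*(k + 4)*(k + 7)*(k + 9)/(36*(k + 5)); s_k = R·t_k = k*(k + 9)/(6*(k**2 + 9*k + 18)).
Δs = 6*(k + 5)/(k**4 + 20*k**3 + 145*k**2 + 450*k + 504), as required.
s_(n+1) = (n**2 + 11*n + 10)/(6*(n**2 + 11*n + 28)) and s_(1) = 5/84, so S(n) = 3*n*(n + 11)/(28*(n**2 + 11*n + 28)).

S(n) = 3*n*(n + 11)/(28*(n**2 + 11*n + 28))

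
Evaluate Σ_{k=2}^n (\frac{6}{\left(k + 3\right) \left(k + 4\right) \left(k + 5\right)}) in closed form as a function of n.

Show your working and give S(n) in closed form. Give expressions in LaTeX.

S(n) = \frac{n^{2} + 9 n - 10}{10 \left(n^{2} + 9 n + 20\right)}

t_(k+1)/t_k = (k + 3)/(k + 6).
Take A(k)=k + 3, B(k)=k + 6, C(k)=1.
Key eq: (k + 3)·f(k+1) = (k + 5)·f(k) + (1).
Degrees (1,1,0) ⇒ d ≤ 2.
Coefficient equations give f(k) = k*(k + 7)/24.
Get s_k = R·t_k = k*(k + 7)/(4*(k + 3)*(k + 4)) with R(k) = B(k−1)f(k)/C(k) = k*(k + 5)*(k + 7)/24.
s_(k+1) − s_k = 6/(k**3 + 12*k**2 + 47*k + 60) = t_k.
Telescope: S(n) = s_(n+1) − s_(2) = (n**2 + 9*n + 8)/(4*(n**2 + 9*n + 20)) − (3/20) = (n**2 + 9*n - 10)/(10*(n**2 + 9*n + 20)).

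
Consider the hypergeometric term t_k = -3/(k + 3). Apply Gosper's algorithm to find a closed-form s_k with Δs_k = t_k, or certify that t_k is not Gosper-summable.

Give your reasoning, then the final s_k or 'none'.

none (Gosper's algorithm certifies no s_k)

Step 1: r(k) = (k + 3)/(k + 4).
Gosper form: A/B · C(k+1)/C(k) with A=k + 3, B=k + 4, C=1.
Key eq: (k + 3)·f(k+1) = (k + 3)·f(k) + (1).
Degrees (1,1,0) ⇒ d ≤ 0.
Put f(k) = c0: A·f(k+1) − B(k−1)·f(k) − C = -1; need -1 = 0 — inconsistent ⇒ no f, not summable.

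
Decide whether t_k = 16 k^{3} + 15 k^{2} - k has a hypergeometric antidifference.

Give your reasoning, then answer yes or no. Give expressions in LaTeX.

Step 1: r(k) = (16*k**2 + 47*k + 30)/(k*(16*k - 1)).
So A=1 and B=1, with C=k**3 + 15*k**2/16 - k/16.
Solve (1)·f(k+1) − (1)·f(k) = k**3 + 15*k**2/16 - k/16.
Bound: deg f ≤ 4.
A polynomial solution: f(k) = k*(k - 1)*(k + 1)*(4*k - 3)/16.
Certificate R = B(k−1)f/C = (k - 1)*(4*k - 3)/(16*k - 1) gives s_k = k*(4*k**3 - 3*k**2 - 4*k + 3).
Check: Δs_k = k*(16*k**2 + 15*k - 1). ✓

Yes. s_k = k \left(4 k^{3} - 3 k^{2} - 4 k + 3\right).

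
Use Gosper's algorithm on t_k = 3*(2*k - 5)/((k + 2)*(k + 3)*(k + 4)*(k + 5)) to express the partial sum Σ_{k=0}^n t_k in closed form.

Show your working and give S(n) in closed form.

Step 1: r(k) = (k + 2)*(2*k - 3)/((k + 6)*(2*k - 5)).
Take A(k)=k + 2, B(k)=k + 6, C(k)=k - 5/2.
Set up (k + 2)·f(k+1) − (k + 5)·f(k) − (k - 5/2) = 0.
deg f ≤ 3 (via 1,1,1).
A polynomial solution: f(k) = -k*(k**2 + 9*k + 50)/48.
Get s_k = R·t_k = k*(-k**2 - 9*k - 50)/(8*(k + 2)*(k + 3)*(k + 4)) with R(k) = B(k−1)f(k)/C(k) = -k*(k + 5)*(k**2 + 9*k + 50)/(24*(2*k - 5)).
Δs = 3*(2*k - 5)/(k**4 + 14*k**3 + 71*k**2 + 154*k + 120), as required.
Telescope: S(n) = s_(n+1) − s_(0) = (-n**3 - 12*n**2 - 71*n - 60)/(8*(n**3 + 12*n**2 + 47*n + 60)) − (0) = (-n**3 - 12*n**2 - 71*n - 60)/(8*(n**3 + 12*n**2 + 47*n + 60)).

S(n) = (-n**3 - 12*n**2 - 71*n - 60)/(8*(n**3 + 12*n**2 + 47*n + 60))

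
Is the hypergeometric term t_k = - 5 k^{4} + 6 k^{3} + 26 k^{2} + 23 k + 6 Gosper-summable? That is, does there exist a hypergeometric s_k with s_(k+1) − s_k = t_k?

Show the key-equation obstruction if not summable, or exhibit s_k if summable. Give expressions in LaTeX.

Yes. s_k = - k^{5} + 4 k^{4} + 4 k^{3} - k.

The ratio is (5*k**4 + 14*k**3 - 14*k**2 - 73*k - 56)/(5*k**4 - 6*k**3 - 26*k**2 - 23*k - 6).
A = 1, B = 1, C = k**4 - 6*k**3/5 - 26*k**2/5 - 23*k/5 - 6/5.
Set up (1)·f(k+1) − (1)·f(k) − (k**4 - 6*k**3/5 - 26*k**2/5 - 23*k/5 - 6/5) = 0.
Bound: deg f ≤ 5.
Coefficient equations give f(k) = k*(k**4 - 4*k**3 - 4*k**2 + 1)/5.
Certificate R = B(k−1)f/C = k*(k**4 - 4*k**3 - 4*k**2 + 1)/(5*k**4 - 6*k**3 - 26*k**2 - 23*k - 6) gives s_k = -k**5 + 4*k**4 + 4*k**3 - k.
Δs = -5*k**4 + 6*k**3 + 26*k**2 + 23*k + 6, as required.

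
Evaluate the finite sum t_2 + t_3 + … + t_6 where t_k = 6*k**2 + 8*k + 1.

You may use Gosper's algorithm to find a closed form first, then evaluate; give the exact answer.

Σ = 705

t_(k+1)/t_k = (6*k**2 + 20*k + 15)/(6*k**2 + 8*k + 1).
A = 1, B = 1, C = k**2 + 4*k/3 + 1/6.
f must satisfy (1)·f(k+1) − (1)·f(k) = k**2 + 4*k/3 + 1/6.
From deg A=0, deg B=0, deg C=2: d=3.
Solving with deg f ≤ 3: f(k) = k*(2*k**2 + k - 2)/6.
R(k) = B(k−1)·f(k)/C(k) = k*(2*k**2 + k - 2)/(6*k**2 + 8*k + 1); s_k = R·t_k = k*(2*k**2 + k - 2).
Verify: 6*k**2 + 8*k + 1 matches t_k.
Sum = s_(7) − s_(2); s_(7) = 721, s_(2) = 16 ⇒ 705.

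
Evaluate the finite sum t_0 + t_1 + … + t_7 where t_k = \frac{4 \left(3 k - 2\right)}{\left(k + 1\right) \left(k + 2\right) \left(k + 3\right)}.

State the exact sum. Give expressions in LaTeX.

Compute t_(k+1)/t_k: get (k + 1)*(3*k + 1)/((k + 4)*(3*k - 2)).
Normal form (A,B,C) = (k + 1, k + 4, k - 2/3).
Key eq: (k + 1)·f(k+1) = (k + 3)·f(k) + (k - 2/3).
d = 2 from the (1,1,1) case.
A polynomial solution: f(k) = k*(k - 9)/12.
R(k) = B(k−1)·f(k)/C(k) = k*(k - 9)*(k + 3)/(4*(3*k - 2)); s_k = R·t_k = k*(k - 9)/((k + 1)*(k + 2)).
Check: Δs_k = 4*(3*k - 2)/(k**3 + 6*k**2 + 11*k + 6). ✓
Sum = s_(8) − s_(0); s_(8) = -4/45, s_(0) = 0 ⇒ -4/45.

Σ = -4/45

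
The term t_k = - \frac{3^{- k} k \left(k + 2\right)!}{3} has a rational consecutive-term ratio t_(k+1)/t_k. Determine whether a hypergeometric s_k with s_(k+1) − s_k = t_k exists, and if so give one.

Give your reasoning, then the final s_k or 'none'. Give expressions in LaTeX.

The ratio is (k + 1)*(k + 3)/(3*k).
Normal form (A,B,C) = (k/3 + 1, 1, k).
Solve (k/3 + 1)·f(k+1) − (1)·f(k) = k.
Bound: deg f ≤ 0.
Solve for f: f(k) = 3 (degree 0 ≤ 0).
Then R = B(k−1)f/C = 3/k, so s_k = R(k)·t_k = -factorial(k + 2)/3**k.
Check: Δs_k = -k*factorial(k + 2)/(3*3**k). ✓

s_k = - 3^{- k} \left(k + 2\right)!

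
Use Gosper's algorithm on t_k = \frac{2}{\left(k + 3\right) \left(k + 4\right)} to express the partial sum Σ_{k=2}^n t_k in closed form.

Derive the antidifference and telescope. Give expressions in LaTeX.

S(n) = \frac{2 \left(n - 1\right)}{5 \left(n + 4\right)}

Compute t_(k+1)/t_k: get (k + 3)/(k + 5).
So A=k + 3 and B=k + 5, with C=1.
Set up (k + 3)·f(k+1) − (k + 4)·f(k) − (1) = 0.
d = 1 from the (1,1,0) case.
Match coefficients ⇒ f(k) = k/3.
Certificate R = B(k−1)f/C = k*(k + 4)/3 gives s_k = 2*k/(3*(k + 3)).
Verify: 2/(k**2 + 7*k + 12) matches t_k.
Evaluate: s_(n+1) = 2*(n + 1)/(3*(n + 4)); subtract s_(2) = 4/15 ⇒ S(n) = 2*(n - 1)/(5*(n + 4)).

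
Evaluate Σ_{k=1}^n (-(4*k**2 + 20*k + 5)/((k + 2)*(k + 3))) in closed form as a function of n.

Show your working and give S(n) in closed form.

r(k) = (k + 2)*(20*k + 4*(k + 1)**2 + 25)/((k + 4)*(4*k**2 + 20*k + 5)) after simplifying.
Take A(k)=k + 2, B(k)=k + 4, C(k)=k**2 + 5*k + 5/4.
Need (k + 2)·f(k+1) − (k + 3)·f(k) = k**2 + 5*k + 5/4.
d = 2 from the (1,1,2) case.
Solving with deg f ≤ 2: f(k) = k*(8*k - 3)/8.
Then R = B(k−1)f/C = k*(k + 3)*(8*k - 3)/(2*(4*k**2 + 20*k + 5)), so s_k = R(k)·t_k = k*(3 - 8*k)/(2*(k + 2)).
Verify: (-4*k**2 - 20*k - 5)/(k**2 + 5*k + 6) matches t_k.
Telescope: S(n) = s_(n+1) − s_(1) = (-8*n**2 - 13*n - 5)/(2*(n + 3)) − (-5/6) = n*(-12*n - 17)/(3*(n + 3)).

S(n) = n*(-12*n - 17)/(3*(n + 3))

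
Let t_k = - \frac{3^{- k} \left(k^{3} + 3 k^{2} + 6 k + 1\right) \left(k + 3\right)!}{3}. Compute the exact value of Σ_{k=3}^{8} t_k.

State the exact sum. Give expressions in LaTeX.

Σ = -51246880/27

r(k) = (k**4 + 10*k**3 + 39*k**2 + 71*k + 44)/(3*(k**3 + 3*k**2 + 6*k + 1)) after simplifying.
Take A(k)=k/3 + 4/3, B(k)=1, C(k)=k**3 + 3*k**2 + 6*k + 1.
Need (k/3 + 4/3)·f(k+1) − (1)·f(k) = k**3 + 3*k**2 + 6*k + 1.
deg f ≤ 2 (via 1,0,3).
Solve for f: f(k) = 3*(k**2 - 3) (degree 2 ≤ 2).
Then R = B(k−1)f/C = 3*(k**2 - 3)/(k**3 + 3*k**2 + 6*k + 1), so s_k = R(k)·t_k = -(k**2 - 3)*factorial(k + 3)/3**k.
Verify: -(k**3 + 3*k**2 + 6*k + 1)*factorial(k + 3)/(3*3**k) matches t_k.
Evaluate s at k=9 and k=3: -51251200/27 and -160; difference -51246880/27.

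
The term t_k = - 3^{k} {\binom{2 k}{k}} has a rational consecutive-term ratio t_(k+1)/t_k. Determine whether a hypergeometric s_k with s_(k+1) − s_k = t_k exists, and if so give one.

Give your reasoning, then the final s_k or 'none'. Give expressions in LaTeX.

not Gosper-summable; s_k does not exist

The ratio is 6*(2*k + 1)/(k + 1).
Factor: A=12*k + 6; B=k + 1; C=1.
Set up (12*k + 6)·f(k+1) − (k)·f(k) − (1) = 0.
Degrees (1,1,0) ⇒ d ≤ -1.
d = -1 < 0 ⇒ no nonzero polynomial f; not summable.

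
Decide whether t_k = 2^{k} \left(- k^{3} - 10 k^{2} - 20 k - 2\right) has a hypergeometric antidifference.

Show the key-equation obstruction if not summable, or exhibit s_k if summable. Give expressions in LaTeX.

Compute t_(k+1)/t_k: get 2*(k**3 + 13*k**2 + 43*k + 33)/(k**3 + 10*k**2 + 20*k + 2).
So A=2 and B=1, with C=k**3 + 10*k**2 + 20*k + 2.
Set up (2)·f(k+1) − (1)·f(k) − (k**3 + 10*k**2 + 20*k + 2) = 0.
deg f ≤ 3 (via 0,0,3).
Solving with deg f ≤ 3: f(k) = k**3 + 4*k**2 - 2*k - 4.
Then R = B(k−1)f/C = (k**3 + 4*k**2 - 2*k - 4)/(k**3 + 10*k**2 + 20*k + 2), so s_k = R(k)·t_k = 2**k*(-k**3 - 4*k**2 + 2*k + 4).
s_(k+1) − s_k = 2**k*(-k**3 - 10*k**2 - 20*k - 2) = t_k.

Yes. s_k = 2^{k} \left(- k^{3} - 4 k^{2} + 2 k + 4\right).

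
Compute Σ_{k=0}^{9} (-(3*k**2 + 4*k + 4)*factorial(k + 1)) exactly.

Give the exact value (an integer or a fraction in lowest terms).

The ratio is (k + 2)*(4*k + 3*(k + 1)**2 + 8)/(3*k**2 + 4*k + 4).
A = k + 2, B = 1, C = k**2 + 4*k/3 + 4/3.
Solve (k + 2)·f(k+1) − (1)·f(k) = k**2 + 4*k/3 + 4/3.
Degrees (1,0,2) ⇒ d ≤ 1.
Solve for f: f(k) = (3*k - 2)/3 (degree 1 ≤ 1).
Then R = B(k−1)f/C = (3*k - 2)/(3*k**2 + 4*k + 4), so s_k = R(k)·t_k = -(3*k - 2)*factorial(k + 1).
s_(k+1) − s_k = -(3*k**2 + 4*k + 4)*factorial(k + 1) = t_k.
Telescoping: Σ = s_(10) − s_(0) = -1117670400 − (2) = -1117670402.

Σ = -1117670402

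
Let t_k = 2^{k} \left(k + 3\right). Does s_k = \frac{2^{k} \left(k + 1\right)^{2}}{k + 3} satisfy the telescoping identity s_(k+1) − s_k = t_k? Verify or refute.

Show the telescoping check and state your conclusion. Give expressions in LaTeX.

Invalid: residual \frac{2^{k + 1} \left(- k^{2} - 5 k - 8\right)}{k^{2} + 7 k + 12} ≠ 0.

s_(k+1) = 2**(k + 1)*(k + 2)**2/(k + 4)
s_(k+1) − s_k = 2**k*(k**3 + 8*k**2 + 23*k + 20)/(k**2 + 7*k + 12)
(s_(k+1) − s_k) − t_k = 2**(k + 1)*(-k**2 - 5*k - 8)/(k**2 + 7*k + 12)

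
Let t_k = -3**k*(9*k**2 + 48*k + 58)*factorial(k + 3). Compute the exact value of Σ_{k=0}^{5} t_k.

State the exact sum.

r(k) = 3*(9*k**3 + 102*k**2 + 379*k + 460)/(9*k**2 + 48*k + 58) after simplifying.
Take A(k)=3*k + 12, B(k)=1, C(k)=k**2 + 16*k/3 + 58/9.
Solve (3*k + 12)·f(k+1) − (1)·f(k) = k**2 + 16*k/3 + 58/9.
d = 1 from the (1,0,2) case.
Solving with deg f ≤ 1: f(k) = (3*k + 2)/9.
Then R = B(k−1)f/C = (3*k + 2)/(9*k**2 + 48*k + 58), so s_k = R(k)·t_k = -3**k*(3*k + 2)*factorial(k + 3).
Check: Δs_k = -3**k*(9*k**2 + 48*k + 58)*factorial(k + 3). ✓
Telescoping: Σ = s_(6) − s_(0) = -5290790400 − (-12) = -5290790388.

Σ = -5290790388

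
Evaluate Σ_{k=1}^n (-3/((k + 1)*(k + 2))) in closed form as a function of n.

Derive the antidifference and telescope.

S(n) = -3*n/(2*n + 4)

Step 1: r(k) = (k + 1)/(k + 3).
Gosper form: A/B · C(k+1)/C(k) with A=k + 1, B=k + 3, C=1.
Key eq: (k + 1)·f(k+1) = (k + 2)·f(k) + (1).
d = 1 from the (1,1,0) case.
Coefficient equations give f(k) = k.
Certificate R = B(k−1)f/C = k*(k + 2) gives s_k = -3*k/(k + 1).
Check: Δs_k = -3/(k**2 + 3*k + 2). ✓
s_(n+1) = 3*(-n - 1)/(n + 2) and s_(1) = -3/2, so S(n) = -3*n/(2*n + 4).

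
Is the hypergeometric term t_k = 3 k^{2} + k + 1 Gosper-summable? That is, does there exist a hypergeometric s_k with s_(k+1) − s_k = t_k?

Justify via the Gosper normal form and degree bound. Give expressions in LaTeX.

Yes. s_k = k \left(k^{2} - k + 1\right).

Ratio r(k) = (k + 3*(k + 1)**2 + 2)/(3*k**2 + k + 1).
A = 1, B = 1, C = k**2 + k/3 + 1/3.
Set up (1)·f(k+1) − (1)·f(k) − (k**2 + k/3 + 1/3) = 0.
From deg A=0, deg B=0, deg C=2: d=3.
A polynomial solution: f(k) = k*(k**2 - k + 1)/3.
R(k) = B(k−1)·f(k)/C(k) = k*(k**2 - k + 1)/(3*k**2 + k + 1); s_k = R·t_k = k*(k**2 - k + 1).
Verify: 3*k**2 + k + 1 matches t_k.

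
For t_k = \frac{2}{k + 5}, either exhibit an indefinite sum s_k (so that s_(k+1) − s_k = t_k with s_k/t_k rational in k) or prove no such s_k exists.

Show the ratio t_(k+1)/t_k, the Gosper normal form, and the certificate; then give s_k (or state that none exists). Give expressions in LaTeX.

none — t_k is not Gosper-summable

Step 1: r(k) = (k + 5)/(k + 6).
So A=k + 5 and B=k + 6, with C=1.
f must satisfy (k + 5)·f(k+1) − (k + 5)·f(k) = 1.
Degrees (1,1,0) ⇒ d ≤ 0.
f = c0 ⇒ A·f(k+1) − B(k−1)·f(k) − C = -1. The system {-1 = 0} is inconsistent; no antidifference.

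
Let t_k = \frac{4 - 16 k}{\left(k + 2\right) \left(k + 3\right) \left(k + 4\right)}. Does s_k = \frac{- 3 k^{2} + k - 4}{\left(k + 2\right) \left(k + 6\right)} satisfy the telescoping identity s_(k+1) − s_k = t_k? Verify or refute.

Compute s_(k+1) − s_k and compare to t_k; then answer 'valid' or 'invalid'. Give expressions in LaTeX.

s_(k+1) = (k - 3*(k + 1)**2 - 3)/((k + 3)*(k + 7))
s_(k+1) − s_k = (-25*k**2 - 89*k + 12)/(k**4 + 18*k**3 + 113*k**2 + 288*k + 252)
(s_(k+1) − s_k) − t_k = 3*(-3*k**3 + 5*k**2 + 92*k - 40)/(k**5 + 22*k**4 + 185*k**3 + 740*k**2 + 1404*k + 1008)

Invalid: residual \frac{3 \left(- 3 k^{3} + 5 k^{2} + 92 k - 40\right)}{k^{5} + 22 k^{4} + 185 k^{3} + 740 k^{2} + 1404 k + 1008} ≠ 0.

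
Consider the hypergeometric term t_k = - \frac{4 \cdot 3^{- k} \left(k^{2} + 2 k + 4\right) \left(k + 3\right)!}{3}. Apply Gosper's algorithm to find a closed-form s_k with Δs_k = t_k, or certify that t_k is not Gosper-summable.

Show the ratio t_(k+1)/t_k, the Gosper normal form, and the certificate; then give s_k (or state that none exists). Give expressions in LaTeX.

s_k = - 4 \cdot 3^{- k} k \left(k + 3\right)!

Step 1: r(k) = (k + 4)*(2*k + (k + 1)**2 + 6)/(3*(k**2 + 2*k + 4)).
So A=k/3 + 4/3 and B=1, with C=k**2 + 2*k + 4.
Key eq: (k/3 + 4/3)·f(k+1) = (1)·f(k) + (k**2 + 2*k + 4).
From deg A=1, deg B=0, deg C=2: d=1.
Coefficient equations give f(k) = 3*k.
Get s_k = R·t_k = -4*k*factorial(k + 3)/3**k with R(k) = B(k−1)f(k)/C(k) = 3*k/(k**2 + 2*k + 4).
s_(k+1) − s_k = -4*(k**2 + 2*k + 4)*factorial(k + 3)/(3*3**k) = t_k.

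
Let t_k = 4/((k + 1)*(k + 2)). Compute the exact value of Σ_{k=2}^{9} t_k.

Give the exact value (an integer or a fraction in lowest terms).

r(k) = (k + 1)/(k + 3) after simplifying.
Gosper form: A/B · C(k+1)/C(k) with A=k + 1, B=k + 3, C=1.
Solve (k + 1)·f(k+1) − (k + 2)·f(k) = 1.
d = 1 from the (1,1,0) case.
Match coefficients ⇒ f(k) = k.
Then R = B(k−1)f/C = k*(k + 2), so s_k = R(k)·t_k = 4*k/(k + 1).
Verify: 4/(k**2 + 3*k + 2) matches t_k.
Evaluate s at k=10 and k=2: 40/11 and 8/3; difference 32/33.

Σ = 32/33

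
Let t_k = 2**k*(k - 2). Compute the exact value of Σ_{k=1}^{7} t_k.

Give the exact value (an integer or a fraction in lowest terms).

Σ = 1030

Step 1: r(k) = 2*(k - 1)/(k - 2).
Gosper form: A/B · C(k+1)/C(k) with A=2, B=1, C=k - 2.
Solve (2)·f(k+1) − (1)·f(k) = k - 2.
Degrees (0,0,1) ⇒ d ≤ 1.
Coefficient equations give f(k) = k - 4.
Get s_k = R·t_k = 2**k*(k - 4) with R(k) = B(k−1)f(k)/C(k) = (k - 4)/(k - 2).
Δs = 2**k*(k - 2), as required.
Evaluate s at k=8 and k=1: 1024 and -6; difference 1030.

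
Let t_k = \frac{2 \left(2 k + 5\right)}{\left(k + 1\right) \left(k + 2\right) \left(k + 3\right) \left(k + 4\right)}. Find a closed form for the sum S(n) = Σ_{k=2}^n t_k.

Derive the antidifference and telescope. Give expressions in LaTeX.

S(n) = \frac{2 \left(n^{2} + 6 n - 7\right)}{15 \left(n^{2} + 6 n + 8\right)}

Ratio r(k) = (k + 1)*(2*k + 7)/((k + 5)*(2*k + 5)).
So A=k + 1 and B=k + 5, with C=k + 5/2.
f must satisfy (k + 1)·f(k+1) − (k + 4)·f(k) = k + 5/2.
d = 3 from the (1,1,1) case.
Solve for f: f(k) = k*(k + 2)*(k + 4)/6 (degree 3 ≤ 3).
Get s_k = R·t_k = 2*k*(k + 4)/(3*(k**2 + 4*k + 3)) with R(k) = B(k−1)f(k)/C(k) = k*(k + 2)*(k + 4)**2/(3*(2*k + 5)).
Verify: 2*(2*k + 5)/(k**4 + 10*k**3 + 35*k**2 + 50*k + 24) matches t_k.
s_(n+1) = 2*(n**2 + 6*n + 5)/(3*(n**2 + 6*n + 8)) and s_(2) = 8/15, so S(n) = 2*(n**2 + 6*n - 7)/(15*(n**2 + 6*n + 8)).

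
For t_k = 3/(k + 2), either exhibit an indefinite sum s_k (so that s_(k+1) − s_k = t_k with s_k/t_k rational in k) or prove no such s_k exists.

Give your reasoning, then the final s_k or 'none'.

none (Gosper's algorithm certifies no s_k)

r(k) = (k + 2)/(k + 3) after simplifying.
A = k + 2, B = k + 3, C = 1.
Need (k + 2)·f(k+1) − (k + 2)·f(k) = 1.
From deg A=1, deg B=1, deg C=0: d=0.
f = c0 ⇒ A·f(k+1) − B(k−1)·f(k) − C = -1. The system {-1 = 0} is inconsistent; no antidifference.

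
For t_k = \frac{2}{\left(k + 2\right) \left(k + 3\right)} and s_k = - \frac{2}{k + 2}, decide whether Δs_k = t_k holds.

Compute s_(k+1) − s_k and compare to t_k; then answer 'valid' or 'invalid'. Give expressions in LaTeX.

s_(k+1) = -2/(k + 3)
s_(k+1) − s_k = 2/((k + 2)*(k + 3))
(s_(k+1) − s_k) − t_k = 0

Valid: the claim telescopes to t_k.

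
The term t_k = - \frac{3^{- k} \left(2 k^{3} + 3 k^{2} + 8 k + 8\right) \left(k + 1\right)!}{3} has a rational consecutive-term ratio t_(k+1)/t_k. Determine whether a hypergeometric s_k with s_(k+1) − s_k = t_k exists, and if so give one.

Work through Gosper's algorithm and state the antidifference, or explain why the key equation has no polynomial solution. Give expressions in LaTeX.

r(k) = (2*k**4 + 13*k**3 + 38*k**2 + 61*k + 42)/(3*(2*k**3 + 3*k**2 + 8*k + 8)) after simplifying.
Normal form (A,B,C) = (k/3 + 2/3, 1, k**3 + 3*k**2/2 + 4*k + 4).
Solve (k/3 + 2/3)·f(k+1) − (1)·f(k) = k**3 + 3*k**2/2 + 4*k + 4.
From deg A=1, deg B=0, deg C=3: d=2.
Solve for f: f(k) = 3*(2*k**2 + k - 2)/2 (degree 2 ≤ 2).
Certificate R = B(k−1)f/C = 3*(2*k**2 + k - 2)/(2*k**3 + 3*k**2 + 8*k + 8) gives s_k = -(2*k**2 + k - 2)*factorial(k + 1)/3**k.
Verify: -(2*k**3 + 3*k**2 + 8*k + 8)*factorial(k + 1)/(3*3**k) matches t_k.

s_k = - 3^{- k} \left(2 k^{2} + k - 2\right) \left(k + 1\right)!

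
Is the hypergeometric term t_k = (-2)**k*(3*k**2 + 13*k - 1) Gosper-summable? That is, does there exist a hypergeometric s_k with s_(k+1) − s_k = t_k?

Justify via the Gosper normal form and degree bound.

Yes. s_k = (-2)**k*(-k**2 - 3*k + 3).

Ratio r(k) = 2*(-3*k**2 - 19*k - 15)/(3*k**2 + 13*k - 1).
Gosper form: A/B · C(k+1)/C(k) with A=-2, B=1, C=k**2 + 13*k/3 - 1/3.
Set up (-2)·f(k+1) − (1)·f(k) − (k**2 + 13*k/3 - 1/3) = 0.
Bound: deg f ≤ 2.
Solve for f: f(k) = -(k**2 + 3*k - 3)/3 (degree 2 ≤ 2).
Get s_k = R·t_k = (-2)**k*(-k**2 - 3*k + 3) with R(k) = B(k−1)f(k)/C(k) = -(k**2 + 3*k - 3)/(3*k**2 + 13*k - 1).
s_(k+1) − s_k = (-2)**k*(3*k**2 + 13*k - 1) = t_k.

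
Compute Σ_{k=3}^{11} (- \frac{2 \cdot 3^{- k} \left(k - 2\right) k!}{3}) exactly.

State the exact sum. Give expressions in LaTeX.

Σ = -3941428/2187

r(k) = (k**2 - 1)/(3*(k - 2)) after simplifying.
Factor: A=k/3 + 1/3; B=1; C=k - 2.
f must satisfy (k/3 + 1/3)·f(k+1) − (1)·f(k) = k - 2.
d = 0 from the (1,0,1) case.
Solving with deg f ≤ 0: f(k) = 3.
Get s_k = R·t_k = -2*factorial(k)/3**k with R(k) = B(k−1)f(k)/C(k) = 3/(k - 2).
s_(k+1) − s_k = -2*(k - 2)*factorial(k)/(3*3**k) = t_k.
Σ_(k=3)^(11) t_k = s_(12) − s_(3) = -3942400/2187 − (-4/9) = -3941428/2187.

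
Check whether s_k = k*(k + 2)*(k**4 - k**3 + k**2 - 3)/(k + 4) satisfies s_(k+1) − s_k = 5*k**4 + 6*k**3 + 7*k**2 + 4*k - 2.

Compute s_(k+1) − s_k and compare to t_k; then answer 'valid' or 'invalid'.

s_(k+1) = (k + 1)*(k + 3)*((k + 1)**4 - (k + 1)**3 + (k + 1)**2 - 3)/(k + 5)
s_(k+1) − s_k = (5*k**6 + 43*k**5 + 107*k**4 + 127*k**3 + 110*k**2 + 28*k - 24)/(k**2 + 9*k + 20)
(s_(k+1) − s_k) − t_k = 2*(-4*k**5 - 27*k**4 - 30*k**3 - 32*k**2 - 17*k + 8)/(k**2 + 9*k + 20)

Invalid: residual 2*(-4*k**5 - 27*k**4 - 30*k**3 - 32*k**2 - 17*k + 8)/(k**2 + 9*k + 20) ≠ 0.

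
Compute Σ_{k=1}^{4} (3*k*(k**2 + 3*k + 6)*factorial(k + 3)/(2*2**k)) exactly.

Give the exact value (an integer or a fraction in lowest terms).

The ratio is (k + 1)*(k + 4)*(3*k + (k + 1)**2 + 9)/(2*k*(k**2 + 3*k + 6)).
So A=k/2 + 2 and B=1, with C=k**3 + 3*k**2 + 6*k.
Key eq: (k/2 + 2)·f(k+1) = (1)·f(k) + (k**3 + 3*k**2 + 6*k).
d = 2 from the (1,0,3) case.
Coefficient equations give f(k) = 2*k*(k - 1).
Certificate R = B(k−1)f/C = 2*(k - 1)/(k**2 + 3*k + 6) gives s_k = 3*k*(k - 1)*factorial(k + 3)/2**k.
Δs = 3*k*(k**2 + 3*k + 6)*factorial(k + 3)/(2*2**k), as required.
Sum = s_(5) − s_(1); s_(5) = 75600, s_(1) = 0 ⇒ 75600.

Σ = 75600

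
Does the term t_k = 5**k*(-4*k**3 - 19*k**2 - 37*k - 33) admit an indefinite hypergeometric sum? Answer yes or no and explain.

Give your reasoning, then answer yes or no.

The ratio is 5*(4*k**3 + 31*k**2 + 87*k + 93)/(4*k**3 + 19*k**2 + 37*k + 33).
Take A(k)=5, B(k)=1, C(k)=k**3 + 19*k**2/4 + 37*k/4 + 33/4.
Key eq: (5)·f(k+1) = (1)·f(k) + (k**3 + 19*k**2/4 + 37*k/4 + 33/4).
Bound: deg f ≤ 3.
Solve for f: f(k) = (k**3 + k**2 + 3*k + 2)/4 (degree 3 ≤ 3).
R(k) = B(k−1)·f(k)/C(k) = (k**3 + k**2 + 3*k + 2)/(4*k**3 + 19*k**2 + 37*k + 33); s_k = R·t_k = 5**k*(-k**3 - k**2 - 3*k - 2).
s_(k+1) − s_k = 5**k*(-4*k**3 - 19*k**2 - 37*k - 33) = t_k.

Yes. s_k = 5**k*(-k**3 - k**2 - 3*k - 2).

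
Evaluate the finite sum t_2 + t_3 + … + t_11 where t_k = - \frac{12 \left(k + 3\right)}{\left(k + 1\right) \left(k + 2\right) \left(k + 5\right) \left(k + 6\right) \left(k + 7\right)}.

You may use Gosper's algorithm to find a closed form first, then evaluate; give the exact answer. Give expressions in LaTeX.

Step 1: r(k) = (k + 1)*(k + 4)*(k + 5)/((k + 3)**2*(k + 8)).
Normal form (A,B,C) = (k + 1, k + 8, k**3 + 10*k**2 + 33*k + 36).
Solve (k + 1)·f(k+1) − (k + 7)·f(k) = k**3 + 10*k**2 + 33*k + 36.
Bound: deg f ≤ 6.
Coefficient equations give f(k) = k*(k + 2)*(k + 3)*(k + 4)*(k**2 + 12*k + 41)/90.
Get s_k = R·t_k = 2*k*(-k**2 - 12*k - 41)/(15*(k**3 + 12*k**2 + 41*k + 30)) with R(k) = B(k−1)f(k)/C(k) = k*(k + 2)*(k + 7)*(k**2 + 12*k + 41)/(90*(k + 3)).
s_(k+1) − s_k = 12*(-k - 3)/(k**5 + 21*k**4 + 163*k**3 + 567*k**2 + 844*k + 420) = t_k.
Sum = s_(12) − s_(2); s_(12) = -1316/9945, s_(2) = -23/210 ⇒ -635/27846.

Σ = -635/27846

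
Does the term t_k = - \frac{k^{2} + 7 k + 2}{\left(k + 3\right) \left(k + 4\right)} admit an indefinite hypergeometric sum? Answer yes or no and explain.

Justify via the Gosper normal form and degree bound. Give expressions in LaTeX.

Ratio r(k) = (k + 3)*(7*k + (k + 1)**2 + 9)/((k + 5)*(k**2 + 7*k + 2)).
Normal form (A,B,C) = (k + 3, k + 5, k**2 + 7*k + 2).
Solve (k + 3)·f(k+1) − (k + 4)·f(k) = k**2 + 7*k + 2.
Bound: deg f ≤ 2.
Match coefficients ⇒ f(k) = k*(3*k - 1)/3.
Certificate R = B(k−1)f/C = k*(k + 4)*(3*k - 1)/(3*(k**2 + 7*k + 2)) gives s_k = k*(1 - 3*k)/(3*(k + 3)).
Δs = (-k**2 - 7*k - 2)/(k**2 + 7*k + 12), as required.

Yes. s_k = \frac{k \left(1 - 3 k\right)}{3 \left(k + 3\right)}.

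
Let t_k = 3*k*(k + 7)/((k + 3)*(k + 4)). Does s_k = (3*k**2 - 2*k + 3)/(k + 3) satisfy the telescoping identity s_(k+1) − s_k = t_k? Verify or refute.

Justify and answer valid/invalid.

s_(k+1) = (3*k**2 + 4*k + 4)/(k + 4)
s_(k+1) − s_k = 3*k*(k + 7)/(k**2 + 7*k + 12)
(s_(k+1) − s_k) − t_k = 0

Valid — Δs_k = t_k.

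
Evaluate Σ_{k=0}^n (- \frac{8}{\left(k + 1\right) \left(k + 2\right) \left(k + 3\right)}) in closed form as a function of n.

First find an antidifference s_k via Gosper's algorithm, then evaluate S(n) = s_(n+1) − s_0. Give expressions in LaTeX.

S(n) = \frac{2 \left(- n^{2} - 5 n - 4\right)}{n^{2} + 5 n + 6}

t_(k+1)/t_k = (k + 1)/(k + 4).
Factor: A=k + 1; B=k + 4; C=1.
f must satisfy (k + 1)·f(k+1) − (k + 3)·f(k) = 1.
deg f ≤ 2 (via 1,1,0).
Coefficient equations give f(k) = k*(k + 3)/4.
So s_k = (B(k−1)f/C)·t_k = (k*(k + 3)**2/4)·t_k = 2*k*(-k - 3)/((k + 1)*(k + 2)).
Check: Δs_k = -8/(k**3 + 6*k**2 + 11*k + 6). ✓
s_(n+1) = 2*(-n**2 - 5*n - 4)/(n**2 + 5*n + 6) and s_(0) = 0, so S(n) = 2*(-n**2 - 5*n - 4)/(n**2 + 5*n + 6).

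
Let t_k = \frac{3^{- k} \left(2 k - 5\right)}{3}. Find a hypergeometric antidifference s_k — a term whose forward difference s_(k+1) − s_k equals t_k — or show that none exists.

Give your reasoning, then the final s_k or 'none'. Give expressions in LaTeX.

s_k = 3^{- k} \left(2 - k\right)

Ratio r(k) = (2*k - 3)/(3*(2*k - 5)).
So A=1/3 and B=1, with C=k - 5/2.
Key eq: (1/3)·f(k+1) = (1)·f(k) + (k - 5/2).
Bound: deg f ≤ 1.
Solving with deg f ≤ 1: f(k) = -3*(k - 2)/2.
So s_k = (B(k−1)f/C)·t_k = (-3*(k - 2)/(2*k - 5))·t_k = (2 - k)/3**k.
Verify: (2*k - 5)/(3*3**k) matches t_k.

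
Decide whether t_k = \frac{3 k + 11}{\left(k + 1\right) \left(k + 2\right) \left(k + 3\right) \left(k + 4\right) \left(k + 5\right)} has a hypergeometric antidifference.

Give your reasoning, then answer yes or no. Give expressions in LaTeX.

Yes. s_k = \frac{k \left(k^{2} + 7 k + 14\right)}{8 \left(k^{3} + 7 k^{2} + 14 k + 8\right)}.

Step 1: r(k) = (k + 1)*(3*k + 14)/((k + 6)*(3*k + 11)).
Gosper form: A/B · C(k+1)/C(k) with A=k + 1, B=k + 6, C=k + 11/3.
Set up (k + 1)·f(k+1) − (k + 5)·f(k) − (k + 11/3) = 0.
deg f ≤ 4 (via 1,1,1).
Solving with deg f ≤ 4: f(k) = k*(k + 3)*(k**2 + 7*k + 14)/24.
Certificate R = B(k−1)f/C = k*(k + 3)*(k + 5)*(k**2 + 7*k + 14)/(8*(3*k + 11)) gives s_k = k*(k**2 + 7*k + 14)/(8*(k**3 + 7*k**2 + 14*k + 8)).
Verify: (3*k + 11)/(k**5 + 15*k**4 + 85*k**3 + 225*k**2 + 274*k + 120) matches t_k.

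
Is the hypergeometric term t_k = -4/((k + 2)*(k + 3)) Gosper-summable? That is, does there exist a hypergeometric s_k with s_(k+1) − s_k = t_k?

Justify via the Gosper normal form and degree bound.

Yes. s_k = -2*k/(k + 2).

t_(k+1)/t_k = (k + 2)/(k + 4).
Take A(k)=k + 2, B(k)=k + 4, C(k)=1.
Need (k + 2)·f(k+1) − (k + 3)·f(k) = 1.
From deg A=1, deg B=1, deg C=0: d=1.
Solve for f: f(k) = k/2 (degree 1 ≤ 1).
So s_k = (B(k−1)f/C)·t_k = (k*(k + 3)/2)·t_k = -2*k/(k + 2).
Δs = -4/(k**2 + 5*k + 6), as required.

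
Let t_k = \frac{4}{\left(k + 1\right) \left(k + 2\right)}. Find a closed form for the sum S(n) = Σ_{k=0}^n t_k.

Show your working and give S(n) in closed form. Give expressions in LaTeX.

S(n) = \frac{4 \left(n + 1\right)}{n + 2}

Ratio r(k) = (k + 1)/(k + 3).
Normal form (A,B,C) = (k + 1, k + 3, 1).
Key eq: (k + 1)·f(k+1) = (k + 2)·f(k) + (1).
Degrees (1,1,0) ⇒ d ≤ 1.
Coefficient equations give f(k) = k.
So s_k = (B(k−1)f/C)·t_k = (k*(k + 2))·t_k = 4*k/(k + 1).
Verify: 4/(k**2 + 3*k + 2) matches t_k.
s_(n+1) = 4*(n + 1)/(n + 2) and s_(0) = 0, so S(n) = 4*(n + 1)/(n + 2).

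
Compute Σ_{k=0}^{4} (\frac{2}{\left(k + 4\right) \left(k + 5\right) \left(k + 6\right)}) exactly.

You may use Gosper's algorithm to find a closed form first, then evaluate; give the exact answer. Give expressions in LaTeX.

Σ = 7/180

Step 1: r(k) = (k + 4)/(k + 7).
Normal form (A,B,C) = (k + 4, k + 7, 1).
Solve (k + 4)·f(k+1) − (k + 6)·f(k) = 1.
deg f ≤ 2 (via 1,1,0).
A polynomial solution: f(k) = k*(k + 9)/40.
Get s_k = R·t_k = k*(k + 9)/(20*(k + 4)*(k + 5)) with R(k) = B(k−1)f(k)/C(k) = k*(k + 6)*(k + 9)/40.
Check: Δs_k = 2/(k**3 + 15*k**2 + 74*k + 120). ✓
Telescoping: Σ = s_(5) − s_(0) = 7/180 − (0) = 7/180.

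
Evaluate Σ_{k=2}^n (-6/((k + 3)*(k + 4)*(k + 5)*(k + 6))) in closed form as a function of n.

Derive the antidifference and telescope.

Ratio r(k) = (k + 3)/(k + 7).
Factor: A=k + 3; B=k + 7; C=1.
f must satisfy (k + 3)·f(k+1) − (k + 6)·f(k) = 1.
Degrees (1,1,0) ⇒ d ≤ 3.
Match coefficients ⇒ f(k) = k*(k**2 + 12*k + 47)/180.
So s_k = (B(k−1)f/C)·t_k = (k*(k + 6)*(k**2 + 12*k + 47)/180)·t_k = k*(-k**2 - 12*k - 47)/(30*(k + 3)*(k + 4)*(k + 5)).
Check: Δs_k = -6/(k**4 + 18*k**3 + 119*k**2 + 342*k + 360). ✓
Evaluate: s_(n+1) = (-n**3 - 15*n**2 - 74*n - 60)/(30*(n**3 + 15*n**2 + 74*n + 120)); subtract s_(2) = -1/42 ⇒ S(n) = (-n**3 - 15*n**2 - 74*n + 90)/(105*(n**3 + 15*n**2 + 74*n + 120)).

S(n) = (-n**3 - 15*n**2 - 74*n + 90)/(105*(n**3 + 15*n**2 + 74*n + 120))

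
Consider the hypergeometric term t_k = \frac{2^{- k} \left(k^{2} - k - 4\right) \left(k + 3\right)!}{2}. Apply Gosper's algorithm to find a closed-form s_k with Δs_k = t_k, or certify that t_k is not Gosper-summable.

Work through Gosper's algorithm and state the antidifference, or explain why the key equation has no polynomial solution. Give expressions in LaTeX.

s_k = 2^{- k} \left(k - 4\right) \left(k + 3\right)!

r(k) = (k**3 + 5*k**2 - 16)/(2*(k**2 - k - 4)) after simplifying.
So A=k/2 + 2 and B=1, with C=k**2 - k - 4.
Set up (k/2 + 2)·f(k+1) − (1)·f(k) − (k**2 - k - 4) = 0.
deg f ≤ 1 (via 1,0,2).
Solve for f: f(k) = 2*(k - 4) (degree 1 ≤ 1).
Certificate R = B(k−1)f/C = 2*(k - 4)/(k**2 - k - 4) gives s_k = (k - 4)*factorial(k + 3)/2**k.
Verify: (k**2 - k - 4)*factorial(k + 3)/(2*2**k) matches t_k.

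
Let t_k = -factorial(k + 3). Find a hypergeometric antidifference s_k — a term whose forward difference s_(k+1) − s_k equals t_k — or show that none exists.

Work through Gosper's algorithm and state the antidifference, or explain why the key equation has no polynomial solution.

none — t_k is not Gosper-summable

Step 1: r(k) = k + 4.
Gosper form: A/B · C(k+1)/C(k) with A=k + 4, B=1, C=1.
Key eq: (k + 4)·f(k+1) = (1)·f(k) + (1).
d = -1 from the (1,0,0) case.
Negative degree bound (-1): no f exists, t_k not Gosper-summable.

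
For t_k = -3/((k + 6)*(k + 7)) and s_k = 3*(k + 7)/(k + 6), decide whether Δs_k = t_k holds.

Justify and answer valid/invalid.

s_(k+1) = 3*(k + 8)/(k + 7)
s_(k+1) − s_k = -3/(k**2 + 13*k + 42)
(s_(k+1) − s_k) − t_k = 0

Valid: the claim telescopes to t_k.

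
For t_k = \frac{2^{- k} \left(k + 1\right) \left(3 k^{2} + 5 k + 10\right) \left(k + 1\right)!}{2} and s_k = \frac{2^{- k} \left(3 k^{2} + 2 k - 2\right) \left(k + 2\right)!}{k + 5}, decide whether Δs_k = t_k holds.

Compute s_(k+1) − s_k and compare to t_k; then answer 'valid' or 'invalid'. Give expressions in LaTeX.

Invalid: residual - \frac{3 \cdot 2^{- k} \left(3 k^{4} + 23 k^{3} + 49 k^{2} + 81 k + 54\right) \left(k + 1\right)!}{2 \left(k + 5\right) \left(k + 6\right)} ≠ 0.

s_(k+1) = (3*k**2 + 8*k + 3)*factorial(k + 3)/(2*2**k*(k + 6))
s_(k+1) − s_k = (3*k**4 + 26*k**3 + 72*k**2 + 124*k + 69)*factorial(k + 2)/(2*2**k*(k + 5)*(k + 6))
(s_(k+1) − s_k) − t_k = -3*(3*k**4 + 23*k**3 + 49*k**2 + 81*k + 54)*factorial(k + 1)/(2*2**k*(k + 5)*(k + 6))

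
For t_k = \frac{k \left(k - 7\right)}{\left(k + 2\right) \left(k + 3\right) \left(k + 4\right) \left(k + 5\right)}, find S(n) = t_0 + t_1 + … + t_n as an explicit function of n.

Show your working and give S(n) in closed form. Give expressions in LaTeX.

The ratio is (k - 6)*(k + 1)*(k + 2)/(k*(k - 7)*(k + 6)).
Take A(k)=k + 2, B(k)=k + 6, C(k)=k**2 - 7*k.
Key eq: (k + 2)·f(k+1) = (k + 5)·f(k) + (k**2 - 7*k).
Bound: deg f ≤ 3.
Match coefficients ⇒ f(k) = -k*(k - 1).
Certificate R = B(k−1)f/C = -(k - 1)*(k + 5)/(k - 7) gives s_k = -k*(k - 1)/((k + 2)*(k + 3)*(k + 4)).
Check: Δs_k = k*(k - 7)/(k**4 + 14*k**3 + 71*k**2 + 154*k + 120). ✓
s_(n+1) = n*(-n - 1)/(n**3 + 12*n**2 + 47*n + 60) and s_(0) = 0, so S(n) = n*(-n - 1)/(n**3 + 12*n**2 + 47*n + 60).

S(n) = \frac{n \left(- n - 1\right)}{n^{3} + 12 n^{2} + 47 n + 60}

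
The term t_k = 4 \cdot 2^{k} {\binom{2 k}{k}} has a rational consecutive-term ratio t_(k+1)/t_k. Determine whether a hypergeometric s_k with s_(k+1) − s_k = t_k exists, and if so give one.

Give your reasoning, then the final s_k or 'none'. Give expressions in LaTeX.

Compute t_(k+1)/t_k: get 4*(2*k + 1)/(k + 1).
So A=8*k + 4 and B=k + 1, with C=1.
f must satisfy (8*k + 4)·f(k+1) − (k)·f(k) = 1.
From deg A=1, deg B=1, deg C=0: d=-1.
deg f ≤ -1 is impossible — no certificate.

none (Gosper's algorithm certifies no s_k)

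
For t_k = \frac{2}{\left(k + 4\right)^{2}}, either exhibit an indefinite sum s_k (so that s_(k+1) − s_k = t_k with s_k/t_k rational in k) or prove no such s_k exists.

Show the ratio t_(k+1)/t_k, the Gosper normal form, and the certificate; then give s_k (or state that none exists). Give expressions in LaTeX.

Compute t_(k+1)/t_k: get (k + 4)**2/(k + 5)**2.
Take A(k)=k**2 + 8*k + 16, B(k)=k**2 + 10*k + 25, C(k)=1.
Solve (k**2 + 8*k + 16)·f(k+1) − (k**2 + 8*k + 16)·f(k) = 1.
Degrees (2,2,0) ⇒ d ≤ 0.
Write f(k) = c0. Then LHS − RHS = -1, requiring -1 = 0: contradictory. No certificate.

no hypergeometric antidifference exists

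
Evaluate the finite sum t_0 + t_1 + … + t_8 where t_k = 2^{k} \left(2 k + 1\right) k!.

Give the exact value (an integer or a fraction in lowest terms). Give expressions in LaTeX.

The ratio is 2*(k + 1)*(2*k + 3)/(2*k + 1).
Gosper form: A/B · C(k+1)/C(k) with A=2*k + 2, B=1, C=k + 1/2.
Key eq: (2*k + 2)·f(k+1) = (1)·f(k) + (k + 1/2).
d = 0 from the (1,0,1) case.
A polynomial solution: f(k) = 1/2.
So s_k = (B(k−1)f/C)·t_k = (1/(2*k + 1))·t_k = 2**k*factorial(k).
Check: Δs_k = 2**k*(2*k + 1)*factorial(k). ✓
Telescoping: Σ = s_(9) − s_(0) = 185794560 − (1) = 185794559.

Σ = 185794559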